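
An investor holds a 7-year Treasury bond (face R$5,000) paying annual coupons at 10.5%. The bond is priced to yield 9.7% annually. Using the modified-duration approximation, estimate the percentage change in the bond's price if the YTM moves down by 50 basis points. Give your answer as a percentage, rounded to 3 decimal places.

+2.428%

Periodic yield y = 0.097. Modified duration first:
  t   CF        PV=CF/(1+0.097)^t    t·PV
  1       525.00       478.5779       478.5779
  2       525.00       436.2607       872.5213
  3       525.00       397.6852     1,193.0556
  4       525.00       362.5207     1,450.0827
  5       525.00       330.4655     1,652.3276
  6       525.00       301.2448     1,807.4687
  7     5,525.00     2,889.9205    20,229.4432
  Σ                  5,196.6752    27,683.4771
P = 5,196.6752; D_Mac = 5.32715 yrs; D_mod = 5.32715/(1+0.097) = 4.85611 yrs.
ΔP/P ≈ -D_mod · Δy = -4.85611 × (-0.005) = +0.024281 = +2.4281%.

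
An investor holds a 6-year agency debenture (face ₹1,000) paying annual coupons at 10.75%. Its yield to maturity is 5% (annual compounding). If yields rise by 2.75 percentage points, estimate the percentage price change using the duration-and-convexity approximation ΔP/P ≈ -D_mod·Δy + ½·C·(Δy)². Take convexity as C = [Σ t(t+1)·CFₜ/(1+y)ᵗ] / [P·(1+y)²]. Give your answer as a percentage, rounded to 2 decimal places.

-11.71%

With y = 0.05:
  t   CF        PV=CF/(1+0.05)^t    t·PV        t(t+1)·PV
  1       107.50       102.3810       102.3810         204.7619
  2       107.50        97.5057       195.0113         585.0340
  3       107.50        92.8625       278.5876       1,114.3505
  4       107.50        88.4405       353.7621       1,768.8103
  5       107.50        84.2291       421.1453       2,526.8719
  6     1,107.50       826.4336     4,958.6013      34,710.2092
  Σ                  1,291.8523     6,309.4886      40,910.0378
P = 1,291.8523; D_Mac = 4.88406 yrs; D_mod = 4.65149 yrs; C = 28.72357.
Duration effect: -4.65149 × (+0.0275) = -0.127916
Convexity effect: 0.5 × 28.72357 × (0.0275)² = +0.0108611
ΔP/P ≈ -0.127916 + 0.0108611 = -0.117055 = -11.7055%.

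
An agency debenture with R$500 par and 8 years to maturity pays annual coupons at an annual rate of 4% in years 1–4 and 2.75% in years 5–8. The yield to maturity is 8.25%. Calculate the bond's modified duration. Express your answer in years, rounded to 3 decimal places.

Periodic yield y = 0.0825. First find Macaulay duration:
  t   CF        PV=CF/(1+0.0825)^t    t·PV
  1        20.00        18.4758        18.4758
  2        20.00        17.0677        34.1353
  3        20.00        15.7669        47.3007
  4        20.00        14.5653        58.2611
  5        13.75         9.2505        46.2523
  6        13.75         8.5455        51.2727
  7        13.75         7.8942        55.2593
  8       513.75       272.4762     2,179.8097
  Σ                    364.0419     2,490.7669
P = 364.0419; Macaulay duration = 2,490.7669 / 364.0419 = 6.84198 years.
Modified duration = D_Mac / (1 + y) = 6.84198 / 1.0825 = 6.32053 years.

6.321 years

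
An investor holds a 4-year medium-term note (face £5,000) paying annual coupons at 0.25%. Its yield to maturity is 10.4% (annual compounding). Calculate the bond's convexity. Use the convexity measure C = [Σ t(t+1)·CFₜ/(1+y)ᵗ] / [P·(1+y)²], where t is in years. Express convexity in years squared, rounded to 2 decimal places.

With y = 0.104:
  t   CF        PV=CF/(1+0.104)^t    t·PV        t(t+1)·PV
  1        12.50        11.3225        11.3225          22.6449
  2        12.50        10.2559        20.5117          61.5351
  3        12.50         9.2897        27.8692         111.4767
  4     5,012.50     3,374.2565    13,497.0260      67,485.1298
  Σ                  3,405.1245    13,556.7293      67,680.7866
P = 3,405.1245.
Convexity = Σ t(t+1)·PV / [P·(1+y)²] = 67,680.7866 / (3,405.1245 × 1.218816) = 16.30776.

16.31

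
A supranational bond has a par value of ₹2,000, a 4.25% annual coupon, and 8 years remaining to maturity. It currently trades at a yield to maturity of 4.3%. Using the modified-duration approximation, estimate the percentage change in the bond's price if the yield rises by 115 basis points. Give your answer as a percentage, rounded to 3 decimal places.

Periodic yield y = 0.043. Modified duration first:
  t   CF        PV=CF/(1+0.043)^t    t·PV
  1        85.00        81.4957        81.4957
  2        85.00        78.1358       156.2717
  3        85.00        74.9145       224.7436
  4        85.00        71.8260       287.3040
  5        85.00        68.8648       344.3241
  6        85.00        66.0257       396.1543
  7        85.00        63.3037       443.1256
  8     2,085.00     1,488.7837    11,910.2692
  Σ                  1,993.3499    13,843.6881
P = 1,993.3499; D_Mac = 6.94494 yrs; D_mod = 6.94494/(1+0.043) = 6.65862 yrs.
ΔP/P ≈ -D_mod · Δy = -6.65862 × (+0.0115) = -0.076574 = -7.6574%.

-7.657%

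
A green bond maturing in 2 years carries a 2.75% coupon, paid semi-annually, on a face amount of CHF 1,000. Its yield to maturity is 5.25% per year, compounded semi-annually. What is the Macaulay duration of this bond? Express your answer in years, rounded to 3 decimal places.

1.959 years

Periodic yield y = 0.02625. Discount each cash flow and weight by its period:
  t   CF        PV=CF/(1+0.02625)^t    t·PV
  1        13.75        13.3983        13.3983
  2        13.75        13.0556        26.1112
  3        13.75        12.7216        38.1649
  4     1,013.75       913.9411     3,655.7642
  Σ                    953.1166     3,733.4386
Price P = Σ PV = 953.1166.
Macaulay duration = Σ(t·PV) / P = 3,733.4386 / 953.1166 = 3.91708 half-year periods.
In years: 3.91708 / 2 = 1.95854 years.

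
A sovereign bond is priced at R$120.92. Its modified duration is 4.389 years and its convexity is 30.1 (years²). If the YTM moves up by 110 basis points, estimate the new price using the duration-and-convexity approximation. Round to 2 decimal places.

R$115.30

Duration effect: -D_mod·Δy = -4.389 × (+0.011) = -0.048279
Convexity effect: ½·C·(Δy)² = 0.5 × 30.1 × (0.011)² = +0.00182105
ΔP/P ≈ -0.048279 + 0.00182105 = -0.04645795
New price ≈ 120.92 × (1 - 0.04645795) = 115.302304686.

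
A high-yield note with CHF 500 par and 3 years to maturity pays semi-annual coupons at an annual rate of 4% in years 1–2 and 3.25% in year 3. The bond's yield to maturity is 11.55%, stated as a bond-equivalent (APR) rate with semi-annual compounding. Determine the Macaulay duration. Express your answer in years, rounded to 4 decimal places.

2.8384 years

Periodic yield y = 0.05775. Discount each cash flow and weight by its period:
  t   CF        PV=CF/(1+0.05775)^t    t·PV
  1       10.000         9.4540         9.4540
  2       10.000         8.9379        17.8757
  3       10.000         8.4499        25.3497
  4       10.000         7.9885        31.9542
  5        8.125         6.1363        30.6816
  6      508.125       362.8042     2,176.8255
  Σ                    403.7709     2,292.1407
Price P = Σ PV = 403.7709.
Macaulay duration = Σ(t·PV) / P = 2,292.1407 / 403.7709 = 5.67683 half-year periods.
In years: 5.67683 / 2 = 2.83842 years.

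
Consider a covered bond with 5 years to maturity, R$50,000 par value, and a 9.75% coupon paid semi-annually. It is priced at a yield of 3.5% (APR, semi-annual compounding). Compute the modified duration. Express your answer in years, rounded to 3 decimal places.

Periodic yield y = 0.0175. First find Macaulay duration:
  t   CF        PV=CF/(1+0.0175)^t    t·PV
  1     2,437.50     2,395.5774     2,395.5774
  2     2,437.50     2,354.3758     4,708.7516
  3     2,437.50     2,313.8829     6,941.6486
  4     2,437.50     2,274.0864     9,096.3454
  5     2,437.50     2,234.9743    11,174.8715
  6     2,437.50     2,196.5349    13,179.2097
  7     2,437.50     2,158.7567    15,111.2969
  8     2,437.50     2,121.6282    16,973.0257
  9     2,437.50     2,085.1383    18,766.2446
  10   52,437.50    44,085.7059   440,857.0591
  Σ                 64,220.6608   539,204.0306
P = 64,220.6608; Macaulay duration = 539,204.0306 / 64,220.6608 = 8.39611 half-year periods = 4.19806 years.
Modified duration = D_Mac / (1 + y) = 4.19806 / 1.0175 = 4.12585 years.

4.126 years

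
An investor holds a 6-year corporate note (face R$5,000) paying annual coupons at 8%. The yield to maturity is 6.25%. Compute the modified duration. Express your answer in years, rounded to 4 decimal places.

Periodic yield y = 0.0625. First find Macaulay duration:
  t   CF        PV=CF/(1+0.0625)^t    t·PV
  1       400.00       376.4706       376.4706
  2       400.00       354.3253       708.6505
  3       400.00       333.4826     1,000.4478
  4       400.00       313.8660     1,255.4639
  5       400.00       295.4033     1,477.0163
  6     5,400.00     3,753.3592    22,520.1551
  Σ                  5,426.9069    27,338.2043
P = 5,426.9069; Macaulay duration = 27,338.2043 / 5,426.9069 = 5.03753 years.
Modified duration = D_Mac / (1 + y) = 5.03753 / 1.0625 = 4.74120 years.

4.7412 years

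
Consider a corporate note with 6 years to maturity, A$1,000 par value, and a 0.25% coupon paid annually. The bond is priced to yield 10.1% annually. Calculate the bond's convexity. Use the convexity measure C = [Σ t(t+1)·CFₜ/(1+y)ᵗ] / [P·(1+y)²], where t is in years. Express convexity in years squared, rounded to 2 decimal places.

With y = 0.101:
  t   CF        PV=CF/(1+0.101)^t    t·PV        t(t+1)·PV
  1         2.50         2.2707         2.2707           4.5413
  2         2.50         2.0624         4.1247          12.3742
  3         2.50         1.8732         5.6195          22.4781
  4         2.50         1.7013         6.8054          34.0268
  5         2.50         1.5453         7.7263          46.3580
  6     1,002.50       562.8083     3,376.8496      23,637.9472
  Σ                    572.2611     3,403.3962      23,757.7255
P = 572.2611.
Convexity = Σ t(t+1)·PV / [P·(1+y)²] = 23,757.7255 / (572.2611 × 1.212201) = 34.24806.

34.25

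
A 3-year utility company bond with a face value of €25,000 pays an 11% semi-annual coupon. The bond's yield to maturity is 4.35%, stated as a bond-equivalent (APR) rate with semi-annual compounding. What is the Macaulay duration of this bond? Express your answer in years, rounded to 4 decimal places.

Periodic yield y = 0.02175. Discount each cash flow and weight by its period:
  t   CF        PV=CF/(1+0.02175)^t    t·PV
  1     1,375.00     1,345.7304     1,345.7304
  2     1,375.00     1,317.0838     2,634.1676
  3     1,375.00     1,289.0470     3,867.1411
  4     1,375.00     1,261.6071     5,046.4283
  5     1,375.00     1,234.7512     6,173.7561
  6    26,375.00    23,180.5956   139,083.5734
  Σ                 29,628.8150   158,150.7968
Price P = Σ PV = 29,628.8150.
Macaulay duration = Σ(t·PV) / P = 158,150.7968 / 29,628.8150 = 5.33774 half-year periods.
In years: 5.33774 / 2 = 2.66887 years.

2.6689 years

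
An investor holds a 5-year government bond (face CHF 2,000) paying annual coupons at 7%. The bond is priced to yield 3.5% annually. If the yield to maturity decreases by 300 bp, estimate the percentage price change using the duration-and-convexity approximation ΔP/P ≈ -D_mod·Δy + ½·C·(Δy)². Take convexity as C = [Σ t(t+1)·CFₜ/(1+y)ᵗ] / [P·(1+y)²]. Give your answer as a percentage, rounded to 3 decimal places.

+13.927%

With y = 0.035:
  t   CF        PV=CF/(1+0.035)^t    t·PV        t(t+1)·PV
  1       140.00       135.2657       135.2657         270.5314
  2       140.00       130.6915       261.3830         784.1490
  3       140.00       126.2720       378.8159       1,515.2637
  4       140.00       122.0019       488.0076       2,440.0382
  5     2,140.00     1,801.8226     9,009.1129      54,054.6773
  Σ                  2,316.0537    10,272.5852      59,064.6597
P = 2,316.0537; D_Mac = 4.43538 yrs; D_mod = 4.28539 yrs; C = 23.80666.
Duration effect: -4.28539 × (-0.03) = +0.128562
Convexity effect: 0.5 × 23.80666 × (-0.03)² = +0.0107130
ΔP/P ≈ +0.128562 + 0.0107130 = +0.139275 = +13.9275%.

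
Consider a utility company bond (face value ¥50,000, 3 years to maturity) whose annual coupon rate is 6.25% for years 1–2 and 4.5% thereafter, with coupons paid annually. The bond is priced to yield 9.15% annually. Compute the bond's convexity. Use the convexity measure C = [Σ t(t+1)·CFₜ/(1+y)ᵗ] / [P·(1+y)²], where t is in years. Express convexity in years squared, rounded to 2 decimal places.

9.26

With y = 0.0915:
  t   CF        PV=CF/(1+0.0915)^t    t·PV        t(t+1)·PV
  1     3,125.00     2,863.0325     2,863.0325       5,726.0650
  2     3,125.00     2,623.0257     5,246.0513      15,738.1540
  3    52,250.00    40,180.4758   120,541.4273     482,165.7090
  Σ                 45,666.5340   128,650.5111     503,629.9281
P = 45,666.5340.
Convexity = Σ t(t+1)·PV / [P·(1+y)²] = 503,629.9281 / (45,666.5340 × 1.191372) = 9.25691.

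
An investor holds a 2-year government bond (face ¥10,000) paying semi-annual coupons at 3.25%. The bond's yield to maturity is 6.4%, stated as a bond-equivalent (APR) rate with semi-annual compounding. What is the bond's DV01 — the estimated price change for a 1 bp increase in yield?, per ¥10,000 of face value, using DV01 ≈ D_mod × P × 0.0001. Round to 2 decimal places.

Periodic yield y = 0.032.
  t   CF        PV=CF/(1+0.032)^t    t·PV
  1       162.50       157.4612       157.4612
  2       162.50       152.5787       305.1574
  3       162.50       147.8476       443.5428
  4    10,162.50     8,959.4587    35,837.8346
  Σ                  9,417.3462    36,743.9961
P = 9,417.3462; D_Mac = 3.90174 half-year periods = 1.95087 yrs; D_mod = 1.89038 yrs.
DV01 ≈ 1.89038 × 9,417.3462 × 0.0001 = 1.780232.

¥1.78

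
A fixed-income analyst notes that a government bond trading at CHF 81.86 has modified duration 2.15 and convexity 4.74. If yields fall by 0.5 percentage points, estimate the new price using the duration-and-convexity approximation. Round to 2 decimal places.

Duration effect: -D_mod·Δy = -2.15 × (-0.005) = +0.010750
Convexity effect: ½·C·(Δy)² = 0.5 × 4.74 × (-0.005)² = +0.00005925
ΔP/P ≈ +0.010750 + 0.00005925 = +0.01080925
New price ≈ 81.86 × (1 + 0.01080925) = 82.744845205.

CHF 82.74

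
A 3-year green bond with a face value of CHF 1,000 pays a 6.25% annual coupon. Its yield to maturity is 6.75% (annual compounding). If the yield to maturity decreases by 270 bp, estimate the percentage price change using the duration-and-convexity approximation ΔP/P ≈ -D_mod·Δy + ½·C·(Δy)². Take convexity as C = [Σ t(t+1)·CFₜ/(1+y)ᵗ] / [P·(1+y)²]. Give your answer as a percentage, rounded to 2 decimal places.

With y = 0.0675:
  t   CF        PV=CF/(1+0.0675)^t    t·PV        t(t+1)·PV
  1        62.50        58.5480        58.5480         117.0960
  2        62.50        54.8459       109.6918         329.0755
  3     1,062.50       873.4243     2,620.2730      10,481.0920
  Σ                    986.8183     2,788.5128      10,927.2635
P = 986.8183; D_Mac = 2.82576 yrs; D_mod = 2.64708 yrs; C = 9.71714.
Duration effect: -2.64708 × (-0.027) = +0.071471
Convexity effect: 0.5 × 9.71714 × (-0.027)² = +0.0035419
ΔP/P ≈ +0.071471 + 0.0035419 = +0.075013 = +7.5013%.

+7.50%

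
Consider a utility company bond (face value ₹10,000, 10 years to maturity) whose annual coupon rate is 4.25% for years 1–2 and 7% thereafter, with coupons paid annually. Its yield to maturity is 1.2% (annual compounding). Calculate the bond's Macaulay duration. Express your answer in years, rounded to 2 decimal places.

Periodic yield y = 0.012. Discount each cash flow and weight by its year:
  t   CF        PV=CF/(1+0.012)^t    t·PV
  1       425.00       419.9605       419.9605
  2       425.00       414.9807       829.9614
  3       700.00       675.3929     2,026.1788
  4       700.00       667.3843     2,669.5372
  5       700.00       659.4707     3,297.3533
  6       700.00       651.6508     3,909.9051
  7       700.00       643.9238     4,507.4663
  8       700.00       636.2883     5,090.3064
  9       700.00       628.7434     5,658.6904
  10   10,700.00     9,496.8298    94,968.2975
  Σ                 14,894.6251   123,377.6570
Price P = Σ PV = 14,894.6251.
Macaulay duration = Σ(t·PV) / P = 123,377.6570 / 14,894.6251 = 8.28337 years.

8.28 years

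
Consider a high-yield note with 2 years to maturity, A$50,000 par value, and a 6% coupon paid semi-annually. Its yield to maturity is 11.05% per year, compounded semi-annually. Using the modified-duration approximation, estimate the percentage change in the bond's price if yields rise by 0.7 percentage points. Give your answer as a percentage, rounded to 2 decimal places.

Periodic yield y = 0.05525. Modified duration first:
  t   CF        PV=CF/(1+0.05525)^t    t·PV
  1     1,500.00     1,421.4641     1,421.4641
  2     1,500.00     1,347.0401     2,694.0803
  3     1,500.00     1,276.5128     3,829.5384
  4    51,500.00    41,532.2812   166,129.1248
  Σ                 45,577.2982   174,074.2076
P = 45,577.2982; D_Mac = 3.81932 half-year periods = 1.90966 yrs; D_mod = 1.90966/(1+0.05525) = 1.80967 yrs.
ΔP/P ≈ -D_mod · Δy = -1.80967 × (+0.007) = -0.012668 = -1.2668%.

-1.27%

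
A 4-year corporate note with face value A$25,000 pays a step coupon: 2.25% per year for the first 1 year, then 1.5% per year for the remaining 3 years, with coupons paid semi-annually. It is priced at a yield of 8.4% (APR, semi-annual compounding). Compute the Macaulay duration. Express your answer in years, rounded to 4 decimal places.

Periodic yield y = 0.042. Discount each cash flow and weight by its period:
  t   CF        PV=CF/(1+0.042)^t    t·PV
  1       281.25       269.9136       269.9136
  2       281.25       259.0342       518.0684
  3       187.50       165.7288       497.1865
  4       187.50       159.0488       636.1952
  5       187.50       152.6380       763.1900
  6       187.50       146.4856       878.9136
  7       187.50       140.5812       984.0684
  8    25,187.50    18,123.5517   144,988.4138
  Σ                 19,416.9820   149,535.9497
Price P = Σ PV = 19,416.9820.
Macaulay duration = Σ(t·PV) / P = 149,535.9497 / 19,416.9820 = 7.70130 half-year periods.
In years: 7.70130 / 2 = 3.85065 years.

3.8506 years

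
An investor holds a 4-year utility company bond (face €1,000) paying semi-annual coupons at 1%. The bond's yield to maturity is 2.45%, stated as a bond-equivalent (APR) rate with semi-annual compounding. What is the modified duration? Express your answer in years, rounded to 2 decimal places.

Periodic yield y = 0.01225. First find Macaulay duration:
  t   CF        PV=CF/(1+0.01225)^t    t·PV
  1         5.00         4.9395         4.9395
  2         5.00         4.8797         9.7594
  3         5.00         4.8207        14.4620
  4         5.00         4.7623        19.0493
  5         5.00         4.7047        23.5235
  6         5.00         4.6478        27.8865
  7         5.00         4.5915        32.1406
  8     1,005.00       911.7248     7,293.7986
  Σ                    945.0710     7,425.5593
P = 945.0710; Macaulay duration = 7,425.5593 / 945.0710 = 7.85714 half-year periods = 3.92857 years.
Modified duration = D_Mac / (1 + y) = 3.92857 / 1.01225 = 3.88103 years.

3.88 years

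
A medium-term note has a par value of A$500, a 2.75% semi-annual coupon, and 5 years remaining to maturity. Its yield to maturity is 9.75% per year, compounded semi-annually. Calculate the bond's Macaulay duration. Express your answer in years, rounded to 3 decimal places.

4.641 years

Periodic yield y = 0.04875. Discount each cash flow and weight by its period:
  t   CF        PV=CF/(1+0.04875)^t    t·PV
  1        6.875         6.5554         6.5554
  2        6.875         6.2507        12.5014
  3        6.875         5.9601        17.8804
  4        6.875         5.6831        22.7324
  5        6.875         5.4189        27.0946
  6        6.875         5.1670        31.0022
  7        6.875         4.9268        34.4879
  8        6.875         4.6978        37.5826
  9        6.875         4.4795        40.3151
  10     506.875       314.9061     3,149.0614
  Σ                    364.0456     3,379.2134
Price P = Σ PV = 364.0456.
Macaulay duration = Σ(t·PV) / P = 3,379.2134 / 364.0456 = 9.28239 half-year periods.
In years: 9.28239 / 2 = 4.64120 years.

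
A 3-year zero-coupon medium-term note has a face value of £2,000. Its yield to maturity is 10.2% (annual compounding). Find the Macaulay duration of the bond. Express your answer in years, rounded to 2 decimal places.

3.00 years

A zero-coupon bond has a single cash flow at maturity, so its Macaulay duration equals its maturity: 3 years.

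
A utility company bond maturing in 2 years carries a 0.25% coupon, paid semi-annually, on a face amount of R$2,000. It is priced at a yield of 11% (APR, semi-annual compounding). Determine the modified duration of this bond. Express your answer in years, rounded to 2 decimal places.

Periodic yield y = 0.055. First find Macaulay duration:
  t   CF        PV=CF/(1+0.055)^t    t·PV
  1         2.50         2.3697         2.3697
  2         2.50         2.2461         4.4923
  3         2.50         2.1290         6.3871
  4     2,002.50     1,616.4515     6,465.8061
  Σ                  1,623.1964     6,479.0551
P = 1,623.1964; Macaulay duration = 6,479.0551 / 1,623.1964 = 3.99154 half-year periods = 1.99577 years.
Modified duration = D_Mac / (1 + y) = 1.99577 / 1.055 = 1.89173 years.

1.89 years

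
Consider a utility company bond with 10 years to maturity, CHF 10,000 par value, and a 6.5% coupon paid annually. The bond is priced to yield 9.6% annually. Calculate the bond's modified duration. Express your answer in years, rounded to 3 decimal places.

Periodic yield y = 0.096. First find Macaulay duration:
  t   CF        PV=CF/(1+0.096)^t    t·PV
  1       650.00       593.0657       593.0657
  2       650.00       541.1183     1,082.2367
  3       650.00       493.7211     1,481.1633
  4       650.00       450.4755     1,801.9019
  5       650.00       411.0178     2,055.0888
  6       650.00       375.0162     2,250.0972
  7       650.00       342.1681     2,395.1765
  8       650.00       312.1971     2,497.5771
  9       650.00       284.8514     2,563.6627
  10   10,650.00     4,258.3766    42,583.7660
  Σ                  8,062.0078    59,303.7358
P = 8,062.0078; Macaulay duration = 59,303.7358 / 8,062.0078 = 7.35595 years.
Modified duration = D_Mac / (1 + y) = 7.35595 / 1.096 = 6.71163 years.

6.712 years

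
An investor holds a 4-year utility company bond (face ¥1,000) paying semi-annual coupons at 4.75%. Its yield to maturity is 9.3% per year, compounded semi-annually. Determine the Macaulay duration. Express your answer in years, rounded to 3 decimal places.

3.658 years

Periodic yield y = 0.0465. Discount each cash flow and weight by its period:
  t   CF        PV=CF/(1+0.0465)^t    t·PV
  1        23.75        22.6947        22.6947
  2        23.75        21.6863        43.3726
  3        23.75        20.7227        62.1680
  4        23.75        19.8019        79.2076
  5        23.75        18.9220        94.6101
  6        23.75        18.0812       108.4874
  7        23.75        17.2778       120.9448
  8     1,023.75       711.6723     5,693.3783
  Σ                    850.8589     6,224.8634
Price P = Σ PV = 850.8589.
Macaulay duration = Σ(t·PV) / P = 6,224.8634 / 850.8589 = 7.31598 half-year periods.
In years: 7.31598 / 2 = 3.65799 years.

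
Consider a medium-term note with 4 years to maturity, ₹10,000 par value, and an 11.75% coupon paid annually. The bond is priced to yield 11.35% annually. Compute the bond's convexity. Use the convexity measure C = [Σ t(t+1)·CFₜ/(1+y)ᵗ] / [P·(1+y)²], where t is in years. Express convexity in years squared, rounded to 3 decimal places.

With y = 0.1135:
  t   CF        PV=CF/(1+0.1135)^t    t·PV        t(t+1)·PV
  1     1,175.00     1,055.2313     1,055.2313       2,110.4625
  2     1,175.00       947.6706     1,895.3413       5,686.0238
  3     1,175.00       851.0738     2,553.2213      10,212.8852
  4    11,175.00     7,269.2005    29,076.8019     145,384.0095
  Σ                 10,123.1761    34,580.5957     163,393.3810
P = 10,123.1761.
Convexity = Σ t(t+1)·PV / [P·(1+y)²] = 163,393.3810 / (10,123.1761 × 1.239882) = 13.01779.

13.018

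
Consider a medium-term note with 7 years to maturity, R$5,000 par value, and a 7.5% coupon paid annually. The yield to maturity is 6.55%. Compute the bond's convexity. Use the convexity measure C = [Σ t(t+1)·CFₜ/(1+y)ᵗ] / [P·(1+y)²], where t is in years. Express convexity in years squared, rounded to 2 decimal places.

With y = 0.0655:
  t   CF        PV=CF/(1+0.0655)^t    t·PV        t(t+1)·PV
  1       375.00       351.9474       351.9474         703.8949
  2       375.00       330.3120       660.6240       1,981.8720
  3       375.00       310.0066       930.0197       3,720.0789
  4       375.00       290.9494     1,163.7976       5,818.9878
  5       375.00       273.0637     1,365.3186       8,191.9115
  6       375.00       256.2775     1,537.6652      10,763.6566
  7     5,375.00     3,447.5001    24,132.5009     193,060.0068
  Σ                  5,260.0568    30,141.8734     224,240.4086
P = 5,260.0568.
Convexity = Σ t(t+1)·PV / [P·(1+y)²] = 224,240.4086 / (5,260.0568 × 1.135290) = 37.55057.

37.55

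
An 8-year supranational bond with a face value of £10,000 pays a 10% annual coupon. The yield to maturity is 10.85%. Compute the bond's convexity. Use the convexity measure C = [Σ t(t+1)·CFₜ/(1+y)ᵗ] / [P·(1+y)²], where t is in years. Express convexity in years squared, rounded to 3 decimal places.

With y = 0.1085:
  t   CF        PV=CF/(1+0.1085)^t    t·PV        t(t+1)·PV
  1     1,000.00       902.1200       902.1200       1,804.2400
  2     1,000.00       813.8205     1,627.6409       4,882.9228
  3     1,000.00       734.1637     2,202.4911       8,809.9644
  4     1,000.00       662.3037     2,649.2150      13,246.0749
  5     1,000.00       597.4774     2,987.3872      17,924.3233
  6     1,000.00       538.9963     3,233.9780      22,637.8462
  7     1,000.00       486.2394     3,403.6756      27,229.4046
  8    11,000.00     4,825.1087    38,600.8700     347,407.8296
  Σ                  9,560.2298    55,607.3778     443,942.6057
P = 9,560.2298.
Convexity = Σ t(t+1)·PV / [P·(1+y)²] = 443,942.6057 / (9,560.2298 × 1.228772) = 37.79089.

37.791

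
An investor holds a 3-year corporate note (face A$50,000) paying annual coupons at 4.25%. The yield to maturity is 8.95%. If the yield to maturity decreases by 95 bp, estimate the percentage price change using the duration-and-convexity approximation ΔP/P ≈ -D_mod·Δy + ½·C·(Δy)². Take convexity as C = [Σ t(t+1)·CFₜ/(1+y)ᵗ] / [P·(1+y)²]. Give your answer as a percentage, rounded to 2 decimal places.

+2.55%

With y = 0.0895:
  t   CF        PV=CF/(1+0.0895)^t    t·PV        t(t+1)·PV
  1     2,125.00     1,950.4360     1,950.4360       3,900.8720
  2     2,125.00     1,790.2120     3,580.4240      10,741.2720
  3    52,125.00    40,305.5047   120,916.5142     483,666.0570
  Σ                 44,046.1527   126,447.3742     498,308.2010
P = 44,046.1527; D_Mac = 2.87079 yrs; D_mod = 2.63496 yrs; C = 9.53094.
Duration effect: -2.63496 × (-0.0095) = +0.025032
Convexity effect: 0.5 × 9.53094 × (-0.0095)² = +0.0004301
ΔP/P ≈ +0.025032 + 0.0004301 = +0.025462 = +2.5462%.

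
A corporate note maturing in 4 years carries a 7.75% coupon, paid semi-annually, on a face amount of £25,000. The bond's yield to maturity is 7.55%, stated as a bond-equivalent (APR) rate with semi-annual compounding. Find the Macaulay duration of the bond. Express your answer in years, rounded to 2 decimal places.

Periodic yield y = 0.03775. Discount each cash flow and weight by its period:
  t   CF        PV=CF/(1+0.03775)^t    t·PV
  1       968.75       933.5100       933.5100
  2       968.75       899.5519     1,799.1038
  3       968.75       866.8291     2,600.4873
  4       968.75       835.2967     3,341.1867
  5       968.75       804.9113     4,024.5563
  6       968.75       775.6312     4,653.7871
  7       968.75       747.4162     5,231.9136
  8    25,968.75    19,306.7472   154,453.9773
  Σ                 25,169.8935   177,038.5221
Price P = Σ PV = 25,169.8935.
Macaulay duration = Σ(t·PV) / P = 177,038.5221 / 25,169.8935 = 7.03374 half-year periods.
In years: 7.03374 / 2 = 3.51687 years.

3.52 years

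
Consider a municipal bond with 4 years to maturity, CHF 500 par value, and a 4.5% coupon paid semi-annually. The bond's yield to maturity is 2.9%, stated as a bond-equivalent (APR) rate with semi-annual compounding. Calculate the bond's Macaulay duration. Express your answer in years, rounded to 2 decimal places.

Periodic yield y = 0.0145. Discount each cash flow and weight by its period:
  t   CF        PV=CF/(1+0.0145)^t    t·PV
  1        11.25        11.0892        11.0892
  2        11.25        10.9307        21.8614
  3        11.25        10.7745        32.3234
  4        11.25        10.6205        42.4819
  5        11.25        10.4687        52.3434
  6        11.25        10.3191        61.9144
  7        11.25        10.1716        71.2010
  8       511.25       455.6348     3,645.0786
  Σ                    530.0090     3,938.2934
Price P = Σ PV = 530.0090.
Macaulay duration = Σ(t·PV) / P = 3,938.2934 / 530.0090 = 7.43062 half-year periods.
In years: 7.43062 / 2 = 3.71531 years.

3.72 years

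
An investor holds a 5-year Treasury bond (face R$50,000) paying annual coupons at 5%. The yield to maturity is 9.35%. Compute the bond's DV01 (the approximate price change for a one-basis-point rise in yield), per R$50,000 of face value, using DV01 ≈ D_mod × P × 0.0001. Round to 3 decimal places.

Periodic yield y = 0.0935.
  t   CF        PV=CF/(1+0.0935)^t    t·PV
  1     2,500.00     2,286.2369     2,286.2369
  2     2,500.00     2,090.7516     4,181.5032
  3     2,500.00     1,911.9813     5,735.9440
  4     2,500.00     1,748.4969     6,993.9875
  5    52,500.00    33,578.8151   167,894.0753
  Σ                 41,616.2817   187,091.7468
P = 41,616.2817; D_Mac = 4.49564 yrs; D_mod = 4.11124 yrs.
DV01 ≈ 4.11124 × 41,616.2817 × 0.0001 = 17.109442.

R$17.109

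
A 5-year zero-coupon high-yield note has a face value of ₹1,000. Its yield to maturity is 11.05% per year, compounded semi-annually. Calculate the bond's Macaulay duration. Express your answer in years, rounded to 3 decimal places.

5.000 years

A zero-coupon bond has a single cash flow at maturity, so its Macaulay duration equals its maturity: 5 years.
(Equivalently: 10 semi-annual periods ÷ 2 = 5 years.)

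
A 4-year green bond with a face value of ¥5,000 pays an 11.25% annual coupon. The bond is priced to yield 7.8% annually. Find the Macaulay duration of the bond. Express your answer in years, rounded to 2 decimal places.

3.46 years

Periodic yield y = 0.078. Discount each cash flow and weight by its year:
  t   CF        PV=CF/(1+0.078)^t    t·PV
  1       562.50       521.7996       521.7996
  2       562.50       484.0442       968.0884
  3       562.50       449.0206     1,347.0617
  4     5,562.50     4,119.0302    16,476.1210
  Σ                  5,573.8946    19,313.0707
Price P = Σ PV = 5,573.8946.
Macaulay duration = Σ(t·PV) / P = 19,313.0707 / 5,573.8946 = 3.46491 years.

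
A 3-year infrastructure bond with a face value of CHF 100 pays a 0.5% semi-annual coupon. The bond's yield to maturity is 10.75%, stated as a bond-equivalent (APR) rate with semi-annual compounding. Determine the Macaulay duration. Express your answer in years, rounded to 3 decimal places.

Periodic yield y = 0.05375. Discount each cash flow and weight by its period:
  t   CF        PV=CF/(1+0.05375)^t    t·PV
  1         0.25         0.2372         0.2372
  2         0.25         0.2251         0.4503
  3         0.25         0.2137         0.6410
  4         0.25         0.2028         0.8111
  5         0.25         0.1924         0.9621
  6       100.25        73.2249       439.3495
  Σ                     74.2962       442.4512
Price P = Σ PV = 74.2962.
Macaulay duration = Σ(t·PV) / P = 442.4512 / 74.2962 = 5.95524 half-year periods.
In years: 5.95524 / 2 = 2.97762 years.

2.978 years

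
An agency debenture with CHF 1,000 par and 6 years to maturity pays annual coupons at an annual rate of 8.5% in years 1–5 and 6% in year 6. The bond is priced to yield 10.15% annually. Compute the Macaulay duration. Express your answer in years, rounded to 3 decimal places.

Periodic yield y = 0.1015. Discount each cash flow and weight by its year:
  t   CF        PV=CF/(1+0.1015)^t    t·PV
  1        85.00        77.1675        77.1675
  2        85.00        70.0567       140.1135
  3        85.00        63.6012       190.8036
  4        85.00        57.7406       230.9622
  5        85.00        52.4199       262.0996
  6     1,060.00       593.4701     3,560.8207
  Σ                    914.4561     4,461.9672
Price P = Σ PV = 914.4561.
Macaulay duration = Σ(t·PV) / P = 4,461.9672 / 914.4561 = 4.87937 years.

4.879 years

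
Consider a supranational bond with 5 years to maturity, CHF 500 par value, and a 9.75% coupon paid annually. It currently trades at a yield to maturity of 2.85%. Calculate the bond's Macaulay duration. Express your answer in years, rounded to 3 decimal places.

Periodic yield y = 0.0285. Discount each cash flow and weight by its year:
  t   CF        PV=CF/(1+0.0285)^t    t·PV
  1        48.75        47.3991        47.3991
  2        48.75        46.0857        92.1714
  3        48.75        44.8086       134.4259
  4        48.75        43.5670       174.2679
  5       548.75       476.8185     2,384.0923
  Σ                    658.6789     2,832.3566
Price P = Σ PV = 658.6789.
Macaulay duration = Σ(t·PV) / P = 2,832.3566 / 658.6789 = 4.30006 years.

4.300 years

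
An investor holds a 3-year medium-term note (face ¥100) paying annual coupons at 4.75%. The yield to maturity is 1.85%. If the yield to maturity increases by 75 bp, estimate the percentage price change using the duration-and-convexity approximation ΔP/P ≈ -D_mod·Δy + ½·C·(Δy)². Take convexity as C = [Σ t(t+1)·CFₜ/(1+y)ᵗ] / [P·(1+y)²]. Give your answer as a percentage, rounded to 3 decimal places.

With y = 0.0185:
  t   CF        PV=CF/(1+0.0185)^t    t·PV        t(t+1)·PV
  1         4.75         4.6637         4.6637           9.3274
  2         4.75         4.5790         9.1580          27.4741
  3       104.75        99.1450       297.4351       1,189.7403
  Σ                    108.3878       311.2568       1,226.5418
P = 108.3878; D_Mac = 2.87170 yrs; D_mod = 2.81954 yrs; C = 10.90888.
Duration effect: -2.81954 × (+0.0075) = -0.021147
Convexity effect: 0.5 × 10.90888 × (0.0075)² = +0.0003068
ΔP/P ≈ -0.021147 + 0.0003068 = -0.020840 = -2.0840%.

-2.084%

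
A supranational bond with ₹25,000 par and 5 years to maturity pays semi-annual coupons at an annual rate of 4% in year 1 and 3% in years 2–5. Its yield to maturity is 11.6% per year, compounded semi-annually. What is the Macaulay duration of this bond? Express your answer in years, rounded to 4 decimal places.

Periodic yield y = 0.058. Discount each cash flow and weight by its period:
  t   CF        PV=CF/(1+0.058)^t    t·PV
  1       500.00       472.5898       472.5898
  2       500.00       446.6822       893.3644
  3       375.00       316.6462       949.9386
  4       375.00       299.2875     1,197.1501
  5       375.00       282.8804     1,414.4022
  6       375.00       267.3728     1,604.2369
  7       375.00       252.7153     1,769.0073
  8       375.00       238.8614     1,910.8910
  9       375.00       225.7669     2,031.9020
  10   25,375.00    14,439.4075   144,394.0753
  Σ                 17,242.2101   156,637.5577
Price P = Σ PV = 17,242.2101.
Macaulay duration = Σ(t·PV) / P = 156,637.5577 / 17,242.2101 = 9.08454 half-year periods.
In years: 9.08454 / 2 = 4.54227 years.

4.5423 years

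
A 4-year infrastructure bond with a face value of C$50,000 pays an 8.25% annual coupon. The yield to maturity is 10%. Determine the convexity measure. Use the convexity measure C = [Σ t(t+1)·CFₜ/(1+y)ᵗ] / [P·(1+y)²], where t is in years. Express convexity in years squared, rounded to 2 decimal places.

With y = 0.1:
  t   CF        PV=CF/(1+0.1)^t    t·PV        t(t+1)·PV
  1     4,125.00     3,750.0000     3,750.0000       7,500.0000
  2     4,125.00     3,409.0909     6,818.1818      20,454.5455
  3     4,125.00     3,099.1736     9,297.5207      37,190.0826
  4    54,125.00    36,968.1033   147,872.4131     739,362.0654
  Σ                 47,226.3677   167,738.1156     804,506.6935
P = 47,226.3677.
Convexity = Σ t(t+1)·PV / [P·(1+y)²] = 804,506.6935 / (47,226.3677 × 1.210000) = 14.07861.

14.08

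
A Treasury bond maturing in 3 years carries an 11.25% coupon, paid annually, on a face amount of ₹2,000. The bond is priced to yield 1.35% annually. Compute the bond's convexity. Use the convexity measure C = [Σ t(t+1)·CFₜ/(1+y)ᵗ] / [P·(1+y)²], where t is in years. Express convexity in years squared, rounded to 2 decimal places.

With y = 0.0135:
  t   CF        PV=CF/(1+0.0135)^t    t·PV        t(t+1)·PV
  1       225.00       222.0030       222.0030         444.0059
  2       225.00       219.0458       438.0917       1,314.2750
  3     2,225.00     2,137.2669     6,411.8006      25,647.2026
  Σ                  2,578.3157     7,071.8953      27,405.4836
P = 2,578.3157.
Convexity = Σ t(t+1)·PV / [P·(1+y)²] = 27,405.4836 / (2,578.3157 × 1.027182) = 10.34794.

10.35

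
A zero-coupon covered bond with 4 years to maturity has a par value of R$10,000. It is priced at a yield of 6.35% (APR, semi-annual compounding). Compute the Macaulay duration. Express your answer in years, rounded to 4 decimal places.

4.0000 years

A zero-coupon bond has a single cash flow at maturity, so its Macaulay duration equals its maturity: 4 years.
(Equivalently: 8 semi-annual periods ÷ 2 = 4 years.)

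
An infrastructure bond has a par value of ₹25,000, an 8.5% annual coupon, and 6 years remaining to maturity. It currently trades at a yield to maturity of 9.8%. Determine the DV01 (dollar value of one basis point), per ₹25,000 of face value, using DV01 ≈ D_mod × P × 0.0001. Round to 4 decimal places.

₹10.5336

Periodic yield y = 0.098.
  t   CF        PV=CF/(1+0.098)^t    t·PV
  1     2,125.00     1,935.3370     1,935.3370
  2     2,125.00     1,762.6020     3,525.2040
  3     2,125.00     1,605.2841     4,815.8524
  4     2,125.00     1,462.0074     5,848.0296
  5     2,125.00     1,331.5186     6,657.5929
  6    27,125.00    15,479.4564    92,876.7386
  Σ                 23,576.2055   115,658.7545
P = 23,576.2055; D_Mac = 4.90574 yrs; D_mod = 4.46789 yrs.
DV01 ≈ 4.46789 × 23,576.2055 × 0.0001 = 10.533584.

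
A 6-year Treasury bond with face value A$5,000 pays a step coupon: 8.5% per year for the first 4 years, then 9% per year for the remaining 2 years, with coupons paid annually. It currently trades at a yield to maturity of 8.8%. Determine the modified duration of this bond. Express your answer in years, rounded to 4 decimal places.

4.5369 years

Periodic yield y = 0.088. First find Macaulay duration:
  t   CF        PV=CF/(1+0.088)^t    t·PV
  1       425.00       390.6250       390.6250
  2       425.00       359.0303       718.0607
  3       425.00       329.9911       989.9733
  4       425.00       303.3007     1,213.2026
  5       450.00       295.1672     1,475.8358
  6     5,450.00     3,285.6639    19,713.9831
  Σ                  4,963.7781    24,501.6805
P = 4,963.7781; Macaulay duration = 24,501.6805 / 4,963.7781 = 4.93610 years.
Modified duration = D_Mac / (1 + y) = 4.93610 / 1.088 = 4.53685 years.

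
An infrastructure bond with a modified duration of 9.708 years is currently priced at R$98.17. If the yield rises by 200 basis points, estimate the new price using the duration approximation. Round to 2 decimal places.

Duration approximation: ΔP/P ≈ -D_mod · Δy = -9.708 × (+0.02) = -0.194160.
New price ≈ 98.17 × (1 - 0.194160) = 79.1093128.

R$79.11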